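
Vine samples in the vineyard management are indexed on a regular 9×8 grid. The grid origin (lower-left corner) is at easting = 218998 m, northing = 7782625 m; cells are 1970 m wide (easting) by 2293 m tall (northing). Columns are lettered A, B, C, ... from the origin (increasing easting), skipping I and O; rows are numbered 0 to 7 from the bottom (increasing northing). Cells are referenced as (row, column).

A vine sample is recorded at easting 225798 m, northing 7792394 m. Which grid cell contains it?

(4, D)

Column index: ⌊(225798 − 218998) / 1970⌋ = ⌊3.452⌋ = 3 → column D
Row offset from origin: ⌊(7792394 − 7782625) / 2293⌋ = ⌊4.260⌋ = 4 → row 4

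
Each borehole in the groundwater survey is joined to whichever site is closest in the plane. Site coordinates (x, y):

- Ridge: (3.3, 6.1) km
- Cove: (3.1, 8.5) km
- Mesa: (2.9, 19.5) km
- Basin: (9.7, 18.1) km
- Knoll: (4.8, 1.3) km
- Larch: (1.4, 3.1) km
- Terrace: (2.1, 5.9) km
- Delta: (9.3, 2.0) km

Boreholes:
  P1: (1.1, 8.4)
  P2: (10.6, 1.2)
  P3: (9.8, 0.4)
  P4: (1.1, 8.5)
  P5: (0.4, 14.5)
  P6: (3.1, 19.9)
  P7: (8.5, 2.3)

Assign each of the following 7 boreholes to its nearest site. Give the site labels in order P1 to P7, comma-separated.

Cove, Delta, Delta, Cove, Mesa, Mesa, Delta

P1 → Cove (d²=4.01)
P2 → Delta (d²=2.33)
P3 → Delta (d²=2.81)
P4 → Cove (d²=4.00)
P5 → Mesa (d²=31.25)
P6 → Mesa (d²=0.20)
P7 → Delta (d²=0.73)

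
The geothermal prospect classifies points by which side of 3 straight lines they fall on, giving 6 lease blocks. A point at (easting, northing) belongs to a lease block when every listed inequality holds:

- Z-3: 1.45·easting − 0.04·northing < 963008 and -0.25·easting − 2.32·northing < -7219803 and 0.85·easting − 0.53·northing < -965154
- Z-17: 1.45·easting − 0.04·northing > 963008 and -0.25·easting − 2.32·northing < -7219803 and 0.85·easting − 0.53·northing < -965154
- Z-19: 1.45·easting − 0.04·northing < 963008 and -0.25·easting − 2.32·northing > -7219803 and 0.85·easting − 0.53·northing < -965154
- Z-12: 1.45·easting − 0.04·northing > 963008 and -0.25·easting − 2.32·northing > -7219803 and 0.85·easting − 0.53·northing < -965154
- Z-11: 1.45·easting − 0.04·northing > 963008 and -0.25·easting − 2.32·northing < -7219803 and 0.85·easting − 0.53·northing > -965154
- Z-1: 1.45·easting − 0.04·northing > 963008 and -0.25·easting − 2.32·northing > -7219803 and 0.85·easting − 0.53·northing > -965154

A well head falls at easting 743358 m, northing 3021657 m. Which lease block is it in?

Z-19

1.45·743358 − 0.04·3021657 = 957002.820, which is < 963008
-0.25·743358 − 2.32·3021657 = -7196083.740, which is > -7219803
0.85·743358 − 0.53·3021657 = -969623.910, which is < -965154
This sign pattern matches Z-19.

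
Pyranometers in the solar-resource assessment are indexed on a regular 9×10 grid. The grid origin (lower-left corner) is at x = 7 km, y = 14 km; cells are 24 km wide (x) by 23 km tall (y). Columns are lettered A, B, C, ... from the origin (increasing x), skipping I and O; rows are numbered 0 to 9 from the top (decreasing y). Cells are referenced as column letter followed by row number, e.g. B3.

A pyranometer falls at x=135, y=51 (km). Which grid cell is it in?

F8

Column index: ⌊(135 − 7) / 24⌋ = ⌊5.333⌋ = 5 → column F
Row offset from origin: ⌊(51 − 14) / 23⌋ = ⌊1.609⌋ = 1 → row 8 (counted from top)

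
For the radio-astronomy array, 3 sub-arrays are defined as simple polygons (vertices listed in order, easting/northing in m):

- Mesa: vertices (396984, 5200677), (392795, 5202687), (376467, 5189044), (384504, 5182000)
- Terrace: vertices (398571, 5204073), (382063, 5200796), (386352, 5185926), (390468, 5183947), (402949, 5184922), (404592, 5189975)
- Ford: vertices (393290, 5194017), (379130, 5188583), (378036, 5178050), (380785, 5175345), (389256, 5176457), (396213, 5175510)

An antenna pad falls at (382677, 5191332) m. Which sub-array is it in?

Cast a ray rightward from (382677, 5191332). For each polygon, the edges (by vertex number in listed order) whose endpoints lie on opposite sides of northing = 5191332, where each meets that height, and whether that is right or left of the point:
Mesa: 2–3 at easting≈379205.3 (left), 4–1 at easting≈390739.7 (right) → 1 crossing.
Terrace: 2–3 at easting≈384792.7 (right), 6–1 at easting≈404012.4 (right) → 2 crossings.
Ford: 1–2 at easting≈386293.4 (right), 6–1 at easting≈393714.1 (right) → 2 crossings.
Only Mesa has an odd count, so the point is inside Mesa.

Mesa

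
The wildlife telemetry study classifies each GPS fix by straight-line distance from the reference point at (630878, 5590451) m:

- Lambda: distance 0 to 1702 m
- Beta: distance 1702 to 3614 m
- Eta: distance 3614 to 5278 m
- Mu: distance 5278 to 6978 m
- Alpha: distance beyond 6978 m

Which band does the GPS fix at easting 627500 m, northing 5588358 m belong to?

Distance = √((627500−630878)² + (5588358−5590451)²) = √(11410884.000 + 4380649.000) = 3973.856 m.
3614 ≤ 3973.856 < 5278 → Eta.

Eta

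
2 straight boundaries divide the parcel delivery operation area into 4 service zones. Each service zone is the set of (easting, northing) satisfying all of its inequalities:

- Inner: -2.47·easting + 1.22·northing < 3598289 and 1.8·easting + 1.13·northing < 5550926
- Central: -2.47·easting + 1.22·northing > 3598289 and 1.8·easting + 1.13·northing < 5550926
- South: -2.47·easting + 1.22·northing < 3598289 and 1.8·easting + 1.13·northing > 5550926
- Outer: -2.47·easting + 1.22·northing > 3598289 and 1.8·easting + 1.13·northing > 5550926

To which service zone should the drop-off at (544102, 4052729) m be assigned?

-2.47·544102 + 1.22·4052729 = 3600397.440, which is > 3598289
1.8·544102 + 1.13·4052729 = 5558967.370, which is > 5550926
This sign pattern matches Outer.

Outer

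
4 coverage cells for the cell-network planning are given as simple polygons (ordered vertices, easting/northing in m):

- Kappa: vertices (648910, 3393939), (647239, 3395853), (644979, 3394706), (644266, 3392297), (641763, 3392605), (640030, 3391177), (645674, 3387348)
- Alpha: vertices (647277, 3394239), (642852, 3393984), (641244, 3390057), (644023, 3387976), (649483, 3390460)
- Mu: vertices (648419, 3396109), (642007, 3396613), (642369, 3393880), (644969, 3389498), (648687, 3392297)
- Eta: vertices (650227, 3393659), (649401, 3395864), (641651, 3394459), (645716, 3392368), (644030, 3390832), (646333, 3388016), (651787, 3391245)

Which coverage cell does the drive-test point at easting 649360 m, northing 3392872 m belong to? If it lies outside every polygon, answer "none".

Eta

Cast a ray rightward from (649360, 3392872). For each polygon, the edges (by vertex number in listed order) whose endpoints lie on opposite sides of northing = 3392872, where each meets that height, and whether that is right or left of the point:
Kappa: 3–4 at easting≈644436.2 (left), 7–1 at easting≈648386.1 (left) → 0 crossings.
Alpha: 2–3 at easting≈642396.7 (left), 5–1 at easting≈648075.0 (left) → 0 crossings.
Mu: 3–4 at easting≈642967.1 (left), 5–1 at easting≈648646.6 (left) → 0 crossings.
Eta: 3–4 at easting≈644736.2 (left), 7–1 at easting≈650735.6 (right) → 1 crossing.
Only Eta has an odd count, so the point is inside Eta.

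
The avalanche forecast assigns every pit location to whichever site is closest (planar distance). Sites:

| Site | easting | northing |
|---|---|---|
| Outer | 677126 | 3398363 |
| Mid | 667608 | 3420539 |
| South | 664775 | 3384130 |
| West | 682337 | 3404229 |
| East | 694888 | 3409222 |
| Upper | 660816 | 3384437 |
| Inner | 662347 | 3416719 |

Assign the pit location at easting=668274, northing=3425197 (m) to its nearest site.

Squared distances to each site:
Outer: 798421460.000; Mid: 22140520.000; South: 1698741490.000; West: 637424993.000; East: 963505621.000; Upper: 1716999364.000; Inner: 107005813.000.
Minimum at Mid.

Mid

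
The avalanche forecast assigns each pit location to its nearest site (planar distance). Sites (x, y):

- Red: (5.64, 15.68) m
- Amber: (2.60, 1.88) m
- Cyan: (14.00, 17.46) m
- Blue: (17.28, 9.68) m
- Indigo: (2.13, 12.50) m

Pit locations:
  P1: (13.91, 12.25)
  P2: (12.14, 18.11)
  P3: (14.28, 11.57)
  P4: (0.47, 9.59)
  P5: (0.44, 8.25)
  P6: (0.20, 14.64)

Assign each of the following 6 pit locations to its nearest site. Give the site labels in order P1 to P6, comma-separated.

P1 → Blue (d²=17.96)
P2 → Cyan (d²=3.88)
P3 → Blue (d²=12.57)
P4 → Indigo (d²=11.22)
P5 → Indigo (d²=20.92)
P6 → Indigo (d²=8.30)

Blue, Cyan, Blue, Indigo, Indigo, Indigo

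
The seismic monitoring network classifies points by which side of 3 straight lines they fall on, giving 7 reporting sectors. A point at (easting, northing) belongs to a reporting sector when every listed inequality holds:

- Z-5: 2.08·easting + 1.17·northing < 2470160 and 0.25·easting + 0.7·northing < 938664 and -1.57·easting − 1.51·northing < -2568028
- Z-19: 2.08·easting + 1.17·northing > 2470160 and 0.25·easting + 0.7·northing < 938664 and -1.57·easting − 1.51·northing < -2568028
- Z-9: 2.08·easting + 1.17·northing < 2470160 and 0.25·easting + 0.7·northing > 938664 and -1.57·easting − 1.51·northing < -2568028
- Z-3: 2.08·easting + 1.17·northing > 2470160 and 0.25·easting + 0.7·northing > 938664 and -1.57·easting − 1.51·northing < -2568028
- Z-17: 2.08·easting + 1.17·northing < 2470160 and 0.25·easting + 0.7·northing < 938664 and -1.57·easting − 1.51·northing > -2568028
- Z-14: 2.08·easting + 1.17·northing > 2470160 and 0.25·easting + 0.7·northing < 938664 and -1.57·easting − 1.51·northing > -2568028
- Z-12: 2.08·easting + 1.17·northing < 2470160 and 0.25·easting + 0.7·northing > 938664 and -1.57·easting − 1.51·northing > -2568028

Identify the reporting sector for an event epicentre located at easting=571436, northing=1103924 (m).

2.08·571436 + 1.17·1103924 = 2480177.960, which is > 2470160
0.25·571436 + 0.7·1103924 = 915605.800, which is < 938664
-1.57·571436 − 1.51·1103924 = -2564079.760, which is > -2568028
This sign pattern matches Z-14.

Z-14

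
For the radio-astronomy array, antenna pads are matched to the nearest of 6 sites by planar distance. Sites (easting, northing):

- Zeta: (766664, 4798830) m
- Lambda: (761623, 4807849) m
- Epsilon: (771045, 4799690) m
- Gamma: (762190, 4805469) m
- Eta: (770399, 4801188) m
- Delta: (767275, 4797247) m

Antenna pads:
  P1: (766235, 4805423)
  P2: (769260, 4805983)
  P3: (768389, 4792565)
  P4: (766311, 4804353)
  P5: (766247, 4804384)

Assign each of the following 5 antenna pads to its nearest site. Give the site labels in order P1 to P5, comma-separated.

P1 → Gamma (d²=16364141.00)
P2 → Eta (d²=24289346.00)
P3 → Delta (d²=23162120.00)
P4 → Gamma (d²=18228097.00)
P5 → Gamma (d²=17636474.00)

Gamma, Eta, Delta, Gamma, Gamma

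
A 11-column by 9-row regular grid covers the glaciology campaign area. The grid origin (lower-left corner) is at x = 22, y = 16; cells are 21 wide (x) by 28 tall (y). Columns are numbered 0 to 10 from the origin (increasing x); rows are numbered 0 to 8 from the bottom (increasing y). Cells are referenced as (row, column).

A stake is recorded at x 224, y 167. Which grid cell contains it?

Column index: ⌊(224 − 22) / 21⌋ = ⌊9.619⌋ = 9
Row offset from origin: ⌊(167 − 16) / 28⌋ = ⌊5.393⌋ = 5 → row 5

(5, 9)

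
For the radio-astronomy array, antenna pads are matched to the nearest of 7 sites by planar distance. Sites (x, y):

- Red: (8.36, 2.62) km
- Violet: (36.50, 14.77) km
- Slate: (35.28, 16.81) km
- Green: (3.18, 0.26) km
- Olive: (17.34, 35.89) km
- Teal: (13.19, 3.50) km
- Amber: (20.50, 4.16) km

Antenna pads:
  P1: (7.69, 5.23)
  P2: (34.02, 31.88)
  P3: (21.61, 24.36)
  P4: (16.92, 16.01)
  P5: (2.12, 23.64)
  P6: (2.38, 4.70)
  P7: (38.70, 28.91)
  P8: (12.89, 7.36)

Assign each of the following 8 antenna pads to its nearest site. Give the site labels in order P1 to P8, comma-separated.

P1 → Red (d²=7.26)
P2 → Slate (d²=228.69)
P3 → Olive (d²=151.17)
P4 → Amber (d²=153.24)
P5 → Olive (d²=381.71)
P6 → Green (d²=20.35)
P7 → Slate (d²=158.11)
P8 → Teal (d²=14.99)

Red, Slate, Olive, Amber, Olive, Green, Slate, Teal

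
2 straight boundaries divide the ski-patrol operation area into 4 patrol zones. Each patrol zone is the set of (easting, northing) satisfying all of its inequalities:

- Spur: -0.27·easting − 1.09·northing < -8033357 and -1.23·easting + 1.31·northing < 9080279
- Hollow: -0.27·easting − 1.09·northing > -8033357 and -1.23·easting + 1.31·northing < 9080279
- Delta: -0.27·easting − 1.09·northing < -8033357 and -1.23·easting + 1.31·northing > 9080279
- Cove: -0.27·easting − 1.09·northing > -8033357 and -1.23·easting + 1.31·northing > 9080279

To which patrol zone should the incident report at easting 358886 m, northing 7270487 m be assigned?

Cove

-0.27·358886 − 1.09·7270487 = -8021730.050, which is > -8033357
-1.23·358886 + 1.31·7270487 = 9082908.190, which is > 9080279
This sign pattern matches Cove.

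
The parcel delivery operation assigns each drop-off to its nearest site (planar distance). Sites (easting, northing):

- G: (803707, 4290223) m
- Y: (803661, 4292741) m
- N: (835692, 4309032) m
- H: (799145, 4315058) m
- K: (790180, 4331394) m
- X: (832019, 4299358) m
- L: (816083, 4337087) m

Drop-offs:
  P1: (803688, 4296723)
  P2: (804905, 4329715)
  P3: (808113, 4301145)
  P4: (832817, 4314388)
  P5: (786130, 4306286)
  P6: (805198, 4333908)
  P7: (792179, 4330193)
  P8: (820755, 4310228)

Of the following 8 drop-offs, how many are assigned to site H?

P1 → Y
P2 → L
P3 → Y
P4 → N
P5 → H
P6 → L
P7 → K
P8 → N
1 of the 8 goes to H.

1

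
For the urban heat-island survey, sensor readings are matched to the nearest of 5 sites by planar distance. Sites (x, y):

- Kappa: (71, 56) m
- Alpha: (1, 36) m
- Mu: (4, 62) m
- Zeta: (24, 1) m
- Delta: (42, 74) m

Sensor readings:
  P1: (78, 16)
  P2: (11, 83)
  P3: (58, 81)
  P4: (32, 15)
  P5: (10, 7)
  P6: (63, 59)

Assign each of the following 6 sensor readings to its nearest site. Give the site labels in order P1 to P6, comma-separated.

Kappa, Mu, Delta, Zeta, Zeta, Kappa

P1 → Kappa (d²=1649.00)
P2 → Mu (d²=490.00)
P3 → Delta (d²=305.00)
P4 → Zeta (d²=260.00)
P5 → Zeta (d²=232.00)
P6 → Kappa (d²=73.00)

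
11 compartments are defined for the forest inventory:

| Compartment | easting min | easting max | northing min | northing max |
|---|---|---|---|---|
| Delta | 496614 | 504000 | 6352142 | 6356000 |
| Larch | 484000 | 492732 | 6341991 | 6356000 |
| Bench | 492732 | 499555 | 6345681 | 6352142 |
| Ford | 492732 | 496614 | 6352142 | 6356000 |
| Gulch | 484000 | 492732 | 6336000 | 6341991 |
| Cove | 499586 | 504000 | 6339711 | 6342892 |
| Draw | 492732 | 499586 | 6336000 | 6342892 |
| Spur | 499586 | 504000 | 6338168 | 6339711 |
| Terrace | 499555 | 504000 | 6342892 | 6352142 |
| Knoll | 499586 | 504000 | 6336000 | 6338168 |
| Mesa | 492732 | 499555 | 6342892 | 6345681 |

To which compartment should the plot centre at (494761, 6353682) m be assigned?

The point has easting = 494761 and northing = 6353682.
Only Ford satisfies 492732 ≤ easting ≤ 496614 and 6352142 ≤ northing ≤ 6356000.

Ford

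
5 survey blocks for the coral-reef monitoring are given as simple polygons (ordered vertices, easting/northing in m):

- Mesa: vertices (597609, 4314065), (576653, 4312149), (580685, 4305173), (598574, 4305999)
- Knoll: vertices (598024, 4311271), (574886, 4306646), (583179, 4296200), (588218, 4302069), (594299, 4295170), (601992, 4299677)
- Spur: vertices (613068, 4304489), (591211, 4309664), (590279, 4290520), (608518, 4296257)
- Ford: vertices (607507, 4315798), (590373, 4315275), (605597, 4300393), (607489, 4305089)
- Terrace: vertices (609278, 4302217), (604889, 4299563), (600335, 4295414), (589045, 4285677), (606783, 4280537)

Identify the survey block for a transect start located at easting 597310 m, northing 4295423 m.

Cast a ray rightward from (597310, 4295423). For each polygon, the edges (by vertex number in listed order) whose endpoints lie on opposite sides of northing = 4295423, where each meets that height, and whether that is right or left of the point:
Mesa: no edge straddles that height → 0 crossings.
Knoll: 4–5 at easting≈594076.0 (left), 5–6 at easting≈594730.8 (left) → 0 crossings.
Spur: 2–3 at easting≈590517.7 (left), 3–4 at easting≈605866.6 (right) → 1 crossing.
Ford: no edge straddles that height → 0 crossings.
Terrace: 2–3 at easting≈600344.9 (right), 5–1 at easting≈608496.1 (right) → 2 crossings.
Only Spur has an odd count, so the point is inside Spur.

Spur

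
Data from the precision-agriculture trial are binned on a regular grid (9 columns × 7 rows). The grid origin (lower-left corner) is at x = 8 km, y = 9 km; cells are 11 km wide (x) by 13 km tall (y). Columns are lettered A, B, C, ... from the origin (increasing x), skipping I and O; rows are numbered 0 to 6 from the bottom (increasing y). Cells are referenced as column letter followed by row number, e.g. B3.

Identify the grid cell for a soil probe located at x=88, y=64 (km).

H4

Column index: ⌊(88 − 8) / 11⌋ = ⌊7.273⌋ = 7 → column H
Row offset from origin: ⌊(64 − 9) / 13⌋ = ⌊4.231⌋ = 4 → row 4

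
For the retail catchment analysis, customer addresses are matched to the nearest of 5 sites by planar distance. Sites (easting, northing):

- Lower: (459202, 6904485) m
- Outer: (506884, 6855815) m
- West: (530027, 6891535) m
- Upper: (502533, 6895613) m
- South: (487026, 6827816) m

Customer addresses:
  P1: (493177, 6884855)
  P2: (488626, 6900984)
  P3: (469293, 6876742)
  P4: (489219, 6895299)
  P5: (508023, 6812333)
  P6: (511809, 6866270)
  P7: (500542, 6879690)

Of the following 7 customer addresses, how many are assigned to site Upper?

4

P1 → Upper
P2 → Upper
P3 → Lower
P4 → Upper
P5 → South
P6 → Outer
P7 → Upper
4 of the 7 go to Upper.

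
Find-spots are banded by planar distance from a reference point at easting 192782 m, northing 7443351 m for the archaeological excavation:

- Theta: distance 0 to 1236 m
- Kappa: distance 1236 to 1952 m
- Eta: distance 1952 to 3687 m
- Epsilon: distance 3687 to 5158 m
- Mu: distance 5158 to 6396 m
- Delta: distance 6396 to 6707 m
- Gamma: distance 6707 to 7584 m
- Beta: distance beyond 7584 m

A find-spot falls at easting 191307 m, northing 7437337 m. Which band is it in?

Distance = √((191307−192782)² + (7437337−7443351)²) = √(2175625.000 + 36168196.000) = 6192.239 m.
5158 ≤ 6192.239 < 6396 → Mu.

Mu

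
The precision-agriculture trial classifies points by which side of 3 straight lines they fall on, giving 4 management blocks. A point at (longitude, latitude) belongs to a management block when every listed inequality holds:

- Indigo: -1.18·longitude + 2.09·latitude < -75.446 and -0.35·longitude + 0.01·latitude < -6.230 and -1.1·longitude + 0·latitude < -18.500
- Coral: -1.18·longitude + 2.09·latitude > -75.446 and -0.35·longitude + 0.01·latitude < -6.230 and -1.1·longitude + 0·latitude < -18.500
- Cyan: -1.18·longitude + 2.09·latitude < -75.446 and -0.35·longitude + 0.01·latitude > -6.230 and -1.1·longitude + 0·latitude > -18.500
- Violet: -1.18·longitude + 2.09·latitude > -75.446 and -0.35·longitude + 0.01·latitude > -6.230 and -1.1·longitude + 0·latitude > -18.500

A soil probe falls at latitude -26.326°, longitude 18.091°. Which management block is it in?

Indigo

-1.18·18.091 + 2.09·-26.326 = -76.369, which is < -75.446
-0.35·18.091 + 0.01·-26.326 = -6.595, which is < -6.230
-1.1·18.091 + 0·-26.326 = -19.900, which is < -18.500
This sign pattern matches Indigo.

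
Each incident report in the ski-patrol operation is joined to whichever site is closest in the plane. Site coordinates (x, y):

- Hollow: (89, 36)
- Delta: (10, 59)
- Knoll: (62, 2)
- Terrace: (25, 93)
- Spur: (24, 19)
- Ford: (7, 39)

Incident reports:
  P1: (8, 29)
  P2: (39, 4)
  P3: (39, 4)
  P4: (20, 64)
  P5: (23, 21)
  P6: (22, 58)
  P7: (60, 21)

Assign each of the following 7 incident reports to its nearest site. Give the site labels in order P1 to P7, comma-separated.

P1 → Ford (d²=101.00)
P2 → Spur (d²=450.00)
P3 → Spur (d²=450.00)
P4 → Delta (d²=125.00)
P5 → Spur (d²=5.00)
P6 → Delta (d²=145.00)
P7 → Knoll (d²=365.00)

Ford, Spur, Spur, Delta, Spur, Delta, Knoll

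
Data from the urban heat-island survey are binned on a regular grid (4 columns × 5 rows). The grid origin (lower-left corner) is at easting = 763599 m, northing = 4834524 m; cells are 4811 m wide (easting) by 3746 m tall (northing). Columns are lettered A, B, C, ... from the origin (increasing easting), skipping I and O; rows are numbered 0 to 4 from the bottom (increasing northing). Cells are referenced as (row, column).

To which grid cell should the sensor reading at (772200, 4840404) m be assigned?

(1, B)

Column index: ⌊(772200 − 763599) / 4811⌋ = ⌊1.788⌋ = 1 → column B
Row offset from origin: ⌊(4840404 − 4834524) / 3746⌋ = ⌊1.570⌋ = 1 → row 1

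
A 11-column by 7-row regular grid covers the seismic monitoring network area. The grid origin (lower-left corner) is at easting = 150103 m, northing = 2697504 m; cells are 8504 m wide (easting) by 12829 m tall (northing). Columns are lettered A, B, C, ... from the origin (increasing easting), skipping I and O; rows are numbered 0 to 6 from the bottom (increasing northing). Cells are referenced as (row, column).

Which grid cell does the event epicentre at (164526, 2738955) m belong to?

(3, B)

Column index: ⌊(164526 − 150103) / 8504⌋ = ⌊1.696⌋ = 1 → column B
Row offset from origin: ⌊(2738955 − 2697504) / 12829⌋ = ⌊3.231⌋ = 3 → row 3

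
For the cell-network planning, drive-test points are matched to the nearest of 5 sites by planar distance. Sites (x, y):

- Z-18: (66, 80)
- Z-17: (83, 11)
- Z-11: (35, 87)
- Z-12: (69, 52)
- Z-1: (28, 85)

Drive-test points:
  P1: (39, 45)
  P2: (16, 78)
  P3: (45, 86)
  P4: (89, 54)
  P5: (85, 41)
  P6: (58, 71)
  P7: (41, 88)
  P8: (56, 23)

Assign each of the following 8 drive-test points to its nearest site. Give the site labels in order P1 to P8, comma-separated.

Z-12, Z-1, Z-11, Z-12, Z-12, Z-18, Z-11, Z-17

P1 → Z-12 (d²=949.00)
P2 → Z-1 (d²=193.00)
P3 → Z-11 (d²=101.00)
P4 → Z-12 (d²=404.00)
P5 → Z-12 (d²=377.00)
P6 → Z-18 (d²=145.00)
P7 → Z-11 (d²=37.00)
P8 → Z-17 (d²=873.00)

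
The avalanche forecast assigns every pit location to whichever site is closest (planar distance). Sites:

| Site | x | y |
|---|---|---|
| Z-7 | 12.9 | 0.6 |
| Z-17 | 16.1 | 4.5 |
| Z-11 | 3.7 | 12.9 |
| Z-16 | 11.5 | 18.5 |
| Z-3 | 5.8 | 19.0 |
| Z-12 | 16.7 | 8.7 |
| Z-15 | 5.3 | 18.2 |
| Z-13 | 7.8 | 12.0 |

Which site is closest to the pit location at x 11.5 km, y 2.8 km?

Squared distances to each site:
Z-7: 6.800; Z-17: 24.050; Z-11: 162.850; Z-16: 246.490; Z-3: 294.930; Z-12: 61.850; Z-15: 275.600; Z-13: 98.330.
Minimum at Z-7.

Z-7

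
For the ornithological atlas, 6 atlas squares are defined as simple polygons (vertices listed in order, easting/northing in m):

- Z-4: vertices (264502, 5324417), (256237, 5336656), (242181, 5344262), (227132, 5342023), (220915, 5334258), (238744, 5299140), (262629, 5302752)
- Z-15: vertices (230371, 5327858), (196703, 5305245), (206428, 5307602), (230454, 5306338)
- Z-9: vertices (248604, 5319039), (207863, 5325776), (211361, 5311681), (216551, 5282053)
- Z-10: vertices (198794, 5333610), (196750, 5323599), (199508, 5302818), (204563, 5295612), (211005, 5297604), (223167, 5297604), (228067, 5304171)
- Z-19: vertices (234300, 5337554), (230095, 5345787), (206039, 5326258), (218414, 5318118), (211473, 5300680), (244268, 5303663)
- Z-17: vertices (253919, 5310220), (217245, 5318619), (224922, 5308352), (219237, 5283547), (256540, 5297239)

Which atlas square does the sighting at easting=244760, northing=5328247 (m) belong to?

Z-4

Cast a ray rightward from (244760, 5328247). For each polygon, the edges (by vertex number in listed order) whose endpoints lie on opposite sides of northing = 5328247, where each meets that height, and whether that is right or left of the point:
Z-4: 1–2 at easting≈261915.6 (right), 5–6 at easting≈223966.7 (left) → 1 crossing.
Z-15: no edge straddles that height → 0 crossings.
Z-9: no edge straddles that height → 0 crossings.
Z-10: 1–2 at easting≈197699.0 (left), 7–1 at easting≈204126.8 (left) → 0 crossings.
Z-19: 2–3 at easting≈208489.1 (left), 6–1 at easting≈237037.4 (left) → 0 crossings.
Z-17: no edge straddles that height → 0 crossings.
Only Z-4 has an odd count, so the point is inside Z-4.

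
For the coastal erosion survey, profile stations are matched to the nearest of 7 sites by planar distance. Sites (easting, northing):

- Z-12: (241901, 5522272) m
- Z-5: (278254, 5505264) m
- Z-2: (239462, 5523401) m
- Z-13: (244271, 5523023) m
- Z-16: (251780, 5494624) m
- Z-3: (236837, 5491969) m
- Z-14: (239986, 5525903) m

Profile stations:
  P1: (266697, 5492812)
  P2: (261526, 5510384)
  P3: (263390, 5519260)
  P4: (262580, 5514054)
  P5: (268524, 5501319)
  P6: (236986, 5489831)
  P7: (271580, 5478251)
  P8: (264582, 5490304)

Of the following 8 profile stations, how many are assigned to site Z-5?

3

P1 → Z-16
P2 → Z-5
P3 → Z-13
P4 → Z-5
P5 → Z-5
P6 → Z-3
P7 → Z-16
P8 → Z-16
3 of the 8 go to Z-5.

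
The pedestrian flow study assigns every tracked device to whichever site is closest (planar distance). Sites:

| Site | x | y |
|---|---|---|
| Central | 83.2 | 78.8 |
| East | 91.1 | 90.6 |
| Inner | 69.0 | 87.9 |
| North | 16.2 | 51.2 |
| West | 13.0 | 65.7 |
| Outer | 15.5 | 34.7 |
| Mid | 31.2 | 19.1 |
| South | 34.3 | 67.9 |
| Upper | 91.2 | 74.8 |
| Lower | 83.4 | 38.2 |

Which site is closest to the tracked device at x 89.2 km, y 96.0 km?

Squared distances to each site:
Central: 331.840; East: 32.770; Inner: 473.650; North: 7336.040; West: 6724.530; Outer: 9189.380; Mid: 9277.610; South: 3803.620; Upper: 453.440; Lower: 3374.480.
Minimum at East.

East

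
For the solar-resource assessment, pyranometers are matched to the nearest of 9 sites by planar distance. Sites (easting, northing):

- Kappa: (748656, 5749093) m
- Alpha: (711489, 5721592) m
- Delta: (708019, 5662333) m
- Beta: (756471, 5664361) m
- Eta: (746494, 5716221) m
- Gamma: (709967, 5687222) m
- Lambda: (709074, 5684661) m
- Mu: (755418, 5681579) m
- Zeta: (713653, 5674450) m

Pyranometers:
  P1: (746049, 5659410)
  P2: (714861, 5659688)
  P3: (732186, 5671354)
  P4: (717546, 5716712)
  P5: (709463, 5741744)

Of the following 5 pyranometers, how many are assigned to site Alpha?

2

P1 → Beta
P2 → Delta
P3 → Zeta
P4 → Alpha
P5 → Alpha
2 of the 5 go to Alpha.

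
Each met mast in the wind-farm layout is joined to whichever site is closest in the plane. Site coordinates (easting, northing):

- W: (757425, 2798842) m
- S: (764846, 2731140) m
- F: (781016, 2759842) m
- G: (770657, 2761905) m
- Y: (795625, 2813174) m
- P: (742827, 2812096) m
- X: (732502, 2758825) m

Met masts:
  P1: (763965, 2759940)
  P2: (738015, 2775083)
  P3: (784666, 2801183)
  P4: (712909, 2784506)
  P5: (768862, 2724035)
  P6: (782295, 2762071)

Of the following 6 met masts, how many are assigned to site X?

P1 → G
P2 → X
P3 → Y
P4 → X
P5 → S
P6 → F
2 of the 6 go to X.

2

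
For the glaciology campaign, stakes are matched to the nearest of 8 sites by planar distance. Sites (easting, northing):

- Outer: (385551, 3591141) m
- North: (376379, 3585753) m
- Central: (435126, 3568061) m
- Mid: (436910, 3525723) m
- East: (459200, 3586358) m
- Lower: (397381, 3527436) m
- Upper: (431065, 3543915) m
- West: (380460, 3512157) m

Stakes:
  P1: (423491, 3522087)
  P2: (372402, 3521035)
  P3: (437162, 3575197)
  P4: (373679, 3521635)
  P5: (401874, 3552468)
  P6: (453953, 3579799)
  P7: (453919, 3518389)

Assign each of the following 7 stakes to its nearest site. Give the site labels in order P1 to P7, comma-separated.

P1 → Mid (d²=193290057.00)
P2 → West (d²=143750248.00)
P3 → Central (d²=55067792.00)
P4 → West (d²=135814445.00)
P5 → Lower (d²=646788073.00)
P6 → East (d²=70551490.00)
P7 → Mid (d²=343093637.00)

Mid, West, Central, West, Lower, East, Mid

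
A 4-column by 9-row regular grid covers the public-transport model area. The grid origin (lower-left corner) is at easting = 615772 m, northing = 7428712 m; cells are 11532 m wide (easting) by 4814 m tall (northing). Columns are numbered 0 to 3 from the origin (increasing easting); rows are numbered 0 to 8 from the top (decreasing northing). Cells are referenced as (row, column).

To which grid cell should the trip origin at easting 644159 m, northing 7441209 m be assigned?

Column index: ⌊(644159 − 615772) / 11532⌋ = ⌊2.462⌋ = 2
Row offset from origin: ⌊(7441209 − 7428712) / 4814⌋ = ⌊2.596⌋ = 2 → row 6 (counted from top)

(6, 2)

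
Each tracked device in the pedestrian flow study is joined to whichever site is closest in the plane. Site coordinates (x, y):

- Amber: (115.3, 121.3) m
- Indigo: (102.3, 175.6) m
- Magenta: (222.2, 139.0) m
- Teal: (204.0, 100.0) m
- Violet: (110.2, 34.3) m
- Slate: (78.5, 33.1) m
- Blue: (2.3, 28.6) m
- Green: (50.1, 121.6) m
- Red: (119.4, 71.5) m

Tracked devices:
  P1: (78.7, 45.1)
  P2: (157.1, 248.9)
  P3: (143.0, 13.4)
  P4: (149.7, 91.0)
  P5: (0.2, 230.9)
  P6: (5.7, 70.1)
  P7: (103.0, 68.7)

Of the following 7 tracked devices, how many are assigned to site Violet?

1

P1 → Slate
P2 → Indigo
P3 → Violet
P4 → Red
P5 → Indigo
P6 → Blue
P7 → Red
1 of the 7 goes to Violet.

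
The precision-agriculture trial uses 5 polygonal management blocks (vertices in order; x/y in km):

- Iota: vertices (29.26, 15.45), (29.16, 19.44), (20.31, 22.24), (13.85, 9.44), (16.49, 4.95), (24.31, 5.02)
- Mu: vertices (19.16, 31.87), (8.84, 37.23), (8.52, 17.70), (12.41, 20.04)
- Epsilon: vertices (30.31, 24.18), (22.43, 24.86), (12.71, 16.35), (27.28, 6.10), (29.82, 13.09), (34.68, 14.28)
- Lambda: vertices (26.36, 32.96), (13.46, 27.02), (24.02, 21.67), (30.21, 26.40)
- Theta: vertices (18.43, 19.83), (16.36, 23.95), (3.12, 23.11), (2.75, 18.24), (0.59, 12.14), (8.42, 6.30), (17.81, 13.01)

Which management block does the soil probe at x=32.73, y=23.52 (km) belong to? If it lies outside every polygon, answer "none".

Cast a ray rightward from (32.73, 23.52). For each polygon, the edges (by vertex number in listed order) whose endpoints lie on opposite sides of y = 23.52, where each meets that height, and whether that is right or left of the point:
Iota: no edge straddles that height → 0 crossings.
Mu: 2–3 at x≈8.615 (left), 4–1 at x≈14.396 (left) → 0 crossings.
Epsilon: 2–3 at x≈20.899 (left), 6–1 at x≈30.601 (left) → 0 crossings.
Lambda: 2–3 at x≈20.368 (left), 3–4 at x≈26.441 (left) → 0 crossings.
Theta: 1–2 at x≈16.576 (left), 2–3 at x≈9.582 (left) → 0 crossings.
All counts are even, so the point lies outside every listed polygon.

none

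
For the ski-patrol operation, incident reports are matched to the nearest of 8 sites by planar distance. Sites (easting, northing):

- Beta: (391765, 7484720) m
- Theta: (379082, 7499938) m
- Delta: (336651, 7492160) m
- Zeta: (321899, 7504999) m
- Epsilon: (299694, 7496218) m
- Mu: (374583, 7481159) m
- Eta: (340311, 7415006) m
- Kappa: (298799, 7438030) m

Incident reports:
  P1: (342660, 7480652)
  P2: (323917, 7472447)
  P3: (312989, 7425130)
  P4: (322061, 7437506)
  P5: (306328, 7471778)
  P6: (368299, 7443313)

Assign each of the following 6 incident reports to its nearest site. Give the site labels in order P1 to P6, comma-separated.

Delta, Delta, Kappa, Kappa, Epsilon, Mu

P1 → Delta (d²=168542145.00)
P2 → Delta (d²=550757125.00)
P3 → Kappa (d²=367766100.00)
P4 → Kappa (d²=541395220.00)
P5 → Epsilon (d²=641323556.00)
P6 → Mu (d²=1471808372.00)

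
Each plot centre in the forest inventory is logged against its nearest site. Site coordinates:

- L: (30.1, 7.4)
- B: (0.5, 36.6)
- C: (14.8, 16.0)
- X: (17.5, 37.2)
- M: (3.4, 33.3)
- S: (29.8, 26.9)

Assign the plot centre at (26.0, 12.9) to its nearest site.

Squared distances to each site:
L: 47.060; B: 1211.940; C: 135.050; X: 662.740; M: 926.920; S: 210.440.
Minimum at L.

L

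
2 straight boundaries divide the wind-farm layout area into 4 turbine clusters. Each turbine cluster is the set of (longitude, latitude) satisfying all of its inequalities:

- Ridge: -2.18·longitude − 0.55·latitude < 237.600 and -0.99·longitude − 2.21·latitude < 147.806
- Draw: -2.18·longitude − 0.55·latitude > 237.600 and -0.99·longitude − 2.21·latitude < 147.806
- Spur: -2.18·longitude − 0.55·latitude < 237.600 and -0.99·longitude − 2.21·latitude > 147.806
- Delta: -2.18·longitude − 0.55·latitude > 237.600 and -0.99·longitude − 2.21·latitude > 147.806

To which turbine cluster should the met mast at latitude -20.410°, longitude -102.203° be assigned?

-2.18·-102.203 − 0.55·-20.410 = 234.028, which is < 237.600
-0.99·-102.203 − 2.21·-20.410 = 146.287, which is < 147.806
This sign pattern matches Ridge.

Ridge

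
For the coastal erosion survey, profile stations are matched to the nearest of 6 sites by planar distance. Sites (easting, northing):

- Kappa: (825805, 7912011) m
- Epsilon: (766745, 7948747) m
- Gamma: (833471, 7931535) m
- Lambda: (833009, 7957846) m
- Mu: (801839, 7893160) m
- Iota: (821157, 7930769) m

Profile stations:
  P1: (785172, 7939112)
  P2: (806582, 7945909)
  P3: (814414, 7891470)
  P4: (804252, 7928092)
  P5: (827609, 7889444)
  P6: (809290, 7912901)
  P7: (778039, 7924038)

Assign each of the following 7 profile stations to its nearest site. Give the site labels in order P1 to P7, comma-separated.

Epsilon, Iota, Mu, Iota, Kappa, Kappa, Epsilon

P1 → Epsilon (d²=432387554.00)
P2 → Iota (d²=441650225.00)
P3 → Mu (d²=160986725.00)
P4 → Iota (d²=292945354.00)
P5 → Kappa (d²=512523905.00)
P6 → Kappa (d²=273537325.00)
P7 → Epsilon (d²=738089117.00)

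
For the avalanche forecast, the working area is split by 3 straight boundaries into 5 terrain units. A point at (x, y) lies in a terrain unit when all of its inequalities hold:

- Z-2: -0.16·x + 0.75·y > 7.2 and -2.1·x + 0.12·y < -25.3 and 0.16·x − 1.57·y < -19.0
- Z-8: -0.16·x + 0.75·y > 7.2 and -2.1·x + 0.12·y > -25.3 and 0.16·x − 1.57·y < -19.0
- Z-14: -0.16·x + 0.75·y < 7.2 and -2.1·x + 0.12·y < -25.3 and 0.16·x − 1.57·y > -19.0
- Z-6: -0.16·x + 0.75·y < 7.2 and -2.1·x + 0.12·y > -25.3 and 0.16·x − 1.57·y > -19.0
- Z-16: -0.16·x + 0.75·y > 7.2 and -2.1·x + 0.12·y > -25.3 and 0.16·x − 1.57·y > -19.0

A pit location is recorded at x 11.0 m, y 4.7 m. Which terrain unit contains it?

-0.16·11.0 + 0.75·4.7 = 1.765, which is < 7.2
-2.1·11.0 + 0.12·4.7 = -22.536, which is > -25.3
0.16·11.0 − 1.57·4.7 = -5.619, which is > -19.0
This sign pattern matches Z-6.

Z-6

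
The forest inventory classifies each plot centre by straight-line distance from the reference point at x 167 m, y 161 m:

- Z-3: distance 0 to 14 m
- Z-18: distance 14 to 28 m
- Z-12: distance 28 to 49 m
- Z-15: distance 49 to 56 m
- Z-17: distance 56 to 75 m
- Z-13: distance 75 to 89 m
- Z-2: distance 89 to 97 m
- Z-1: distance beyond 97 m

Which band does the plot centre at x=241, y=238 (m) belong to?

Z-1

Distance = √((241−167)² + (238−161)²) = √(5476.000 + 5929.000) = 106.794 m.
97 ≤ 106.794 < ∞ → Z-1.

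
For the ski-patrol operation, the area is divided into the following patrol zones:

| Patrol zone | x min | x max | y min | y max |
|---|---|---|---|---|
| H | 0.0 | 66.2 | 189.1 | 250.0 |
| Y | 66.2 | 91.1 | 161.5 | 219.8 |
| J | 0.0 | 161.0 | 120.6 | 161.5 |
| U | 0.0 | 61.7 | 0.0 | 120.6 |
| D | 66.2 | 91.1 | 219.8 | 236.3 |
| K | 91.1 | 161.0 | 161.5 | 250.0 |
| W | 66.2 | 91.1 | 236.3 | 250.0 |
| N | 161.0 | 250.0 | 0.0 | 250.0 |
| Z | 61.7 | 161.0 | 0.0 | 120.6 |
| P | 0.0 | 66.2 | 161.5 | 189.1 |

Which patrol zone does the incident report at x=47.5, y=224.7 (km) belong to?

H

The point has x = 47.5 and y = 224.7.
Only H satisfies 0.0 ≤ x ≤ 66.2 and 189.1 ≤ y ≤ 250.0.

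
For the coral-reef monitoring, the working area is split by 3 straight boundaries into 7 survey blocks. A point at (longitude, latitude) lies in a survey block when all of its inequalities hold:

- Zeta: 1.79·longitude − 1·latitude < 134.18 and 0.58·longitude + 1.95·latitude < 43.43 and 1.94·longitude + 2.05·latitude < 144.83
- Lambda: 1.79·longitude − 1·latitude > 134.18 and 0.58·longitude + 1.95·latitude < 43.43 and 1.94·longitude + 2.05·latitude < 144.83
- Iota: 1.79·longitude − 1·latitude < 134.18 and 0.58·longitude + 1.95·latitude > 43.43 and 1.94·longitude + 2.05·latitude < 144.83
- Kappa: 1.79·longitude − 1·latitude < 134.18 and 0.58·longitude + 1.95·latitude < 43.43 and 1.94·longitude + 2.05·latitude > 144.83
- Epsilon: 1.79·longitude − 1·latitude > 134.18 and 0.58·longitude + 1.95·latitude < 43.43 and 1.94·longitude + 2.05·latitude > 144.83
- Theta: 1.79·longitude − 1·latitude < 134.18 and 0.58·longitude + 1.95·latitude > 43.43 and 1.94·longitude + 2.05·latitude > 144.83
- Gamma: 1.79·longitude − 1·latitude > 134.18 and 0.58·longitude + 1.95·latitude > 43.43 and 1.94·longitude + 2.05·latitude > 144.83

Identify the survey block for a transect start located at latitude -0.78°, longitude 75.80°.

1.79·75.80 − 1·-0.78 = 136.462, which is > 134.18
0.58·75.80 + 1.95·-0.78 = 42.443, which is < 43.43
1.94·75.80 + 2.05·-0.78 = 145.453, which is > 144.83
This sign pattern matches Epsilon.

Epsilon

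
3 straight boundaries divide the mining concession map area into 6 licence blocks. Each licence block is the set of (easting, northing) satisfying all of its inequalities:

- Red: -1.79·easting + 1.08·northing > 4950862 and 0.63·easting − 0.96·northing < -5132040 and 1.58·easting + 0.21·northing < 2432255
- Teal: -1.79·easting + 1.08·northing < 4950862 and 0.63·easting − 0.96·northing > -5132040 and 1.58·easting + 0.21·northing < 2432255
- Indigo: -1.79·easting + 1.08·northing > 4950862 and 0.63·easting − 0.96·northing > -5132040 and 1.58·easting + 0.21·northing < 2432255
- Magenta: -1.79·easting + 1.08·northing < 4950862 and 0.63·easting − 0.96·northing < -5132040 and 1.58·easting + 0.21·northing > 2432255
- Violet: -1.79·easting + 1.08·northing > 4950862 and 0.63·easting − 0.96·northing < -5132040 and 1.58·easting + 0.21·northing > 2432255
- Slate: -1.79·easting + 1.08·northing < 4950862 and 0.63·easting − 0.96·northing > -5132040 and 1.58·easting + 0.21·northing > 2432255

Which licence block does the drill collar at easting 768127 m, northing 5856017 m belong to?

-1.79·768127 + 1.08·5856017 = 4949551.030, which is < 4950862
0.63·768127 − 0.96·5856017 = -5137856.310, which is < -5132040
1.58·768127 + 0.21·5856017 = 2443404.230, which is > 2432255
This sign pattern matches Magenta.

Magenta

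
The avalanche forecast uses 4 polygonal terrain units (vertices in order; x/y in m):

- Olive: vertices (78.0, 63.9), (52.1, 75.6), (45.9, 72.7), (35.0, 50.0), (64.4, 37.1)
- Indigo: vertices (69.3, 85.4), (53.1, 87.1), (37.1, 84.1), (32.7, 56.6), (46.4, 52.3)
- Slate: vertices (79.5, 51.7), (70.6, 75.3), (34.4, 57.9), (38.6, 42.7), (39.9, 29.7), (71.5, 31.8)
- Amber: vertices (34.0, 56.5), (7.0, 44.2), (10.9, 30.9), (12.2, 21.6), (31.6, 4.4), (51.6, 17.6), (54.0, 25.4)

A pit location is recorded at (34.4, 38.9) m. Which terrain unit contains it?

Amber

Cast a ray rightward from (34.4, 38.9). For each polygon, the edges (by vertex number in listed order) whose endpoints lie on opposite sides of y = 38.9, where each meets that height, and whether that is right or left of the point:
Olive: 4–5 at x≈60.30 (right), 5–1 at x≈65.31 (right) → 2 crossings.
Indigo: no edge straddles that height → 0 crossings.
Slate: 4–5 at x≈38.98 (right), 6–1 at x≈74.35 (right) → 2 crossings.
Amber: 2–3 at x≈8.55 (left), 7–1 at x≈45.32 (right) → 1 crossing.
Only Amber has an odd count, so the point is inside Amber.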